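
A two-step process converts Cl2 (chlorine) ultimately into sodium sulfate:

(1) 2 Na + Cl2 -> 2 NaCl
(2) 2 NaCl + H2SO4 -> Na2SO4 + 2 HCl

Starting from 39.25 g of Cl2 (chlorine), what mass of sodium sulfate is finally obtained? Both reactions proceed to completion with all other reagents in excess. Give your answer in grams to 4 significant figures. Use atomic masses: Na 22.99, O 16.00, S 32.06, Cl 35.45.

M(Cl2) = 2(35.45) = 70.90 g/mol.
M(Na2SO4) = 2(22.99) + 32.06 + 4(16.00) = 142.04 g/mol.
n(Cl2) = 39.250 / 70.90 = 0.55360 mol.
Step 1 gives a 1:2 ratio of Cl2 to NaCl, so n(NaCl) = 1.1072 mol.
In step 2 the NaCl:Na2SO4 ratio is 2:1, so n(Na2SO4) = 0.55360 mol.
Mass of Na2SO4 = 0.55360 × 142.04 = 78.633 g.

78.63 g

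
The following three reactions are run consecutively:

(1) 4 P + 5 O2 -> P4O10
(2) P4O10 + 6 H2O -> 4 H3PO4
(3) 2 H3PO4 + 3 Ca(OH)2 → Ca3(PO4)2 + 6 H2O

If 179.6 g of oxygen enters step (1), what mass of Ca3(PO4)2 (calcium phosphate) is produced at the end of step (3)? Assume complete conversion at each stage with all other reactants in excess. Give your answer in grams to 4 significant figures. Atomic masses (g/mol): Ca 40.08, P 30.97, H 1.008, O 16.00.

696.4 g

M(O2) = 2(16.00) = 32.00 g/mol.
M(Ca3(PO4)2) = 3(40.08) + 2(30.97) + 8(16.00) = 310.18 g/mol.
n(O2) = 179.6 / 32.00 = 5.6125 mol.
Reaction (1): O2→P4O10 ratio 5:1 ⇒ n(P4O10) = 1.1225 mol.
Reaction (2): P4O10→H3PO4 ratio 1:4 ⇒ n(H3PO4) = 4.4900 mol.
Reaction (3): H3PO4→Ca3(PO4)2 ratio 2:1 ⇒ n(Ca3(PO4)2) = 2.2450 mol.
Mass of Ca3(PO4)2 = 2.2450 × 310.18 = 696.35 g.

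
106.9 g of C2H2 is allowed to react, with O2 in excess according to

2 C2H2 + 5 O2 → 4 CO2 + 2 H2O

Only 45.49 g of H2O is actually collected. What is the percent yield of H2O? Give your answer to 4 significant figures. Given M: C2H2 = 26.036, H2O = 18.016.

n(C2H2) = 106.90 g / 26.036 g/mol = 4.1059 mol.
From the equation the C2H2:H2O mole ratio is 2:2, so n(H2O) = 4.1059 × 2/2 = 4.1059 mol.
Mass of H2O = 4.1059 mol × 18.016 g/mol = 73.971 g.
This is the theoretical yield. Percent yield = 45.49 g / 73.971 g × 100% = 61.497%.

61.50 %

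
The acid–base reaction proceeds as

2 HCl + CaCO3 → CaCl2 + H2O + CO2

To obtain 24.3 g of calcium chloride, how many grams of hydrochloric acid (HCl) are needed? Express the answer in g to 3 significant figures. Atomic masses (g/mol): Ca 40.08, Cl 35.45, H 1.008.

16.0 g

M(CaCl2) = 40.08 + 2(35.45) = 110.98 g/mol.
M(HCl) = 1.008 + 35.45 = 36.458 g/mol.
n(CaCl2) = 24.30 g / 110.98 g/mol = 0.2190 mol.
From the equation the CaCl2:HCl mole ratio is 1:2, so n(HCl) = 0.2190 × 2/1 = 0.4379 mol.
Mass of HCl = 0.4379 mol × 36.458 g/mol = 15.97 g.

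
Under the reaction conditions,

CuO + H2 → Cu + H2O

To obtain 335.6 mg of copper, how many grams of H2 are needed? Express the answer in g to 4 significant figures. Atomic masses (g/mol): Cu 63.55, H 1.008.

0.01065 g

M(Cu) = 63.55 g/mol.
M(H2) = 2(1.008) = 2.016 g/mol.
Convert: 335.6 mg = 0.33560 g.
n(Cu) = 0.33560 g / 63.55 g/mol = 0.0052809 mol.
From the equation the Cu:H2 mole ratio is 1:1, so n(H2) = 0.0052809 × 1/1 = 0.0052809 mol.
Mass of H2 = 0.0052809 mol × 2.016 g/mol = 0.010646 g.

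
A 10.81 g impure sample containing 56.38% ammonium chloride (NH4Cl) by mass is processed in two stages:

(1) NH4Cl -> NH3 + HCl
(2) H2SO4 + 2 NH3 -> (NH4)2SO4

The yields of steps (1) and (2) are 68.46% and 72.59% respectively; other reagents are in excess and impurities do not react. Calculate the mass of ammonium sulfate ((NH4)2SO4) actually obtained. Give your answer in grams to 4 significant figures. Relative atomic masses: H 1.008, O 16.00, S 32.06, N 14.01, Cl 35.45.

3.741 g

Pure NH4Cl = 10.81 × 0.5638 = 6.0947 g.
M(NH4Cl) = 14.01 + 4(1.008) + 35.45 = 53.492 g/mol.
M((NH4)2SO4) = 2(14.01) + 8(1.008) + 32.06 + 4(16.00) = 132.144 g/mol.
n(NH4Cl) = 6.0947 / 53.492 = 0.11394 mol.
Step 1 (NH4Cl:NH3 = 1:1): theoretical n(NH3) = 0.11394 mol; at 68.46% yield, n(NH3) = 0.078001 mol.
Step 2 (NH3:(NH4)2SO4 = 2:1): theoretical n((NH4)2SO4) = 0.039000 mol, so theoretical mass = 0.039000 × 132.144 = 5.1537 g.
At 72.59% yield, actual mass of (NH4)2SO4 = 5.1537 × 0.7259 = 3.7410 g.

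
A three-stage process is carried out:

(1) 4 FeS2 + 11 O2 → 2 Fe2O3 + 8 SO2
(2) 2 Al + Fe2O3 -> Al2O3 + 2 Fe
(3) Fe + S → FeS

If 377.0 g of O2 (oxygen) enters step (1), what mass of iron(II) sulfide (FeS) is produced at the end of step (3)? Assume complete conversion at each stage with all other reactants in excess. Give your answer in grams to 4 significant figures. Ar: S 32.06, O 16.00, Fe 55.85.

M(O2) = 2(16.00) = 32.00 g/mol.
M(FeS) = 55.85 + 32.06 = 87.91 g/mol.
n(O2) = 377.0 / 32.00 = 11.781 mol.
Reaction (1): O2→Fe2O3 ratio 11:2 ⇒ n(Fe2O3) = 2.1420 mol.
Reaction (2): Fe2O3→Fe ratio 1:2 ⇒ n(Fe) = 4.2841 mol.
Reaction (3): Fe→FeS ratio 1:1 ⇒ n(FeS) = 4.2841 mol.
Mass of FeS = 4.2841 × 87.91 = 376.61 g.

376.6 g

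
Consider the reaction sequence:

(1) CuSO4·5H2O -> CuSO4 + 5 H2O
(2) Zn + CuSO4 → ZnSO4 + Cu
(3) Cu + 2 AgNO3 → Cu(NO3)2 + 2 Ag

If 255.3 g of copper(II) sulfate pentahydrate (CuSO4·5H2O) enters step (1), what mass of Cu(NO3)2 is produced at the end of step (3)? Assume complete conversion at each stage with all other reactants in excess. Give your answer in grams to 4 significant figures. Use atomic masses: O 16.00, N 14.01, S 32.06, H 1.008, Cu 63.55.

191.8 g

M(CuSO4·5H2O) = 63.55 + 32.06 + 9(16.00) + 10(1.008) = 249.69 g/mol.
M(Cu(NO3)2) = 63.55 + 2(14.01) + 6(16.00) = 187.57 g/mol.
n(CuSO4·5H2O) = 255.3 / 249.69 = 1.0225 mol.
Reaction (1): CuSO4·5H2O→CuSO4 ratio 1:1 ⇒ n(CuSO4) = 1.0225 mol.
Reaction (2): CuSO4→Cu ratio 1:1 ⇒ n(Cu) = 1.0225 mol.
Reaction (3): Cu→Cu(NO3)2 ratio 1:1 ⇒ n(Cu(NO3)2) = 1.0225 mol.
Mass of Cu(NO3)2 = 1.0225 × 187.57 = 191.78 g.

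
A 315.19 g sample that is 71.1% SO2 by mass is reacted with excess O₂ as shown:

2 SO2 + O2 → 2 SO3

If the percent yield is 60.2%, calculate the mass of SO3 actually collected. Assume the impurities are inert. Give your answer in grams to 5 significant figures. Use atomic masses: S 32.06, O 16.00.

168.60 g

Pure SO2 available = 315.19 g × 0.711 = 224.100 g.
M(SO2) = 32.06 + 2(16.00) = 64.06 g/mol.
M(SO3) = 32.06 + 3(16.00) = 80.06 g/mol.
n(SO2) = 224.100 g / 64.06 g/mol = 3.49828 mol.
From the equation the SO2:SO3 mole ratio is 2:2, so n(SO3) = 3.49828 × 2/2 = 3.49828 mol.
Mass of SO3 = 3.49828 mol × 80.06 g/mol = 280.073 g.
Actual mass collected = 280.073 g × 0.602 = 168.604 g.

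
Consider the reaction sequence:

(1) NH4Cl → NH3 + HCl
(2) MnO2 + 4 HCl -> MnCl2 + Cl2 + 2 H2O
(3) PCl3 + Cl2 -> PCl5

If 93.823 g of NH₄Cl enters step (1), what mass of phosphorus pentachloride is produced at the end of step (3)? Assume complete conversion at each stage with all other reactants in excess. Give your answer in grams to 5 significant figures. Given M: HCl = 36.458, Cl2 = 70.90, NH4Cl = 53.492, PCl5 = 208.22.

91.303 g

n(NH4Cl) = 93.823 / 53.492 = 1.75396 mol.
Reaction (1): NH4Cl→HCl ratio 1:1 ⇒ n(HCl) = 1.75396 mol.
Reaction (2): HCl→Cl2 ratio 4:1 ⇒ n(Cl2) = 0.438491 mol.
Reaction (3): Cl2→PCl5 ratio 1:1 ⇒ n(PCl5) = 0.438491 mol.
Mass of PCl5 = 0.438491 × 208.22 = 91.3026 g.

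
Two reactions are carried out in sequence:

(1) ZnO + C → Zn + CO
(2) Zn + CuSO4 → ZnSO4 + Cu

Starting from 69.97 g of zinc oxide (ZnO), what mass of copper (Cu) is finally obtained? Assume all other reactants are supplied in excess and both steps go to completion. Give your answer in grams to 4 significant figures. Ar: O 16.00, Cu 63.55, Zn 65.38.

M(ZnO) = 65.38 + 16.00 = 81.38 g/mol.
M(Cu) = 63.55 g/mol.
n(ZnO) = 69.970 / 81.38 = 0.85979 mol.
Step 1 gives a 1:1 ratio of ZnO to Zn, so n(Zn) = 0.85979 mol.
In step 2 the Zn:Cu ratio is 1:1, so n(Cu) = 0.85979 mol.
Mass of Cu = 0.85979 × 63.55 = 54.640 g.

54.64 g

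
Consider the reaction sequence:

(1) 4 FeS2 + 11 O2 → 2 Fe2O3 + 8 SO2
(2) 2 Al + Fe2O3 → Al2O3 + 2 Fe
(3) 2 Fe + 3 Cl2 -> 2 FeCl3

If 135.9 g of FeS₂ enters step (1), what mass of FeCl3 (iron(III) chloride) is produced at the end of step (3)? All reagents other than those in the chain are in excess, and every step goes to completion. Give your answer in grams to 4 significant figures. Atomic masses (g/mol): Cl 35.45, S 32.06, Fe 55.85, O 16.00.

183.7 g

M(FeS2) = 55.85 + 2(32.06) = 119.97 g/mol.
M(FeCl3) = 55.85 + 3(35.45) = 162.20 g/mol.
n(FeS2) = 135.9 / 119.97 = 1.1328 mol.
Reaction (1): FeS2→Fe2O3 ratio 4:2 ⇒ n(Fe2O3) = 0.56639 mol.
Reaction (2): Fe2O3→Fe ratio 1:2 ⇒ n(Fe) = 1.1328 mol.
Reaction (3): Fe→FeCl3 ratio 2:2 ⇒ n(FeCl3) = 1.1328 mol.
Mass of FeCl3 = 1.1328 × 162.20 = 183.74 g.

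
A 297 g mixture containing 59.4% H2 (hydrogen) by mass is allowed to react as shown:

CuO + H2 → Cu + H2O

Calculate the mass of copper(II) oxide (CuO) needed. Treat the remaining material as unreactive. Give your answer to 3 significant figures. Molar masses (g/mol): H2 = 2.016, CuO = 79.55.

6960 g

Mass of pure H2 = 297 g × 0.594 = 176.4 g.
n(H2) = 176.4 g / 2.016 g/mol = 87.51 mol.
From the equation the H2:CuO mole ratio is 1:1, so n(CuO) = 87.51 × 1/1 = 87.51 mol.
Mass of CuO = 87.51 mol × 79.55 g/mol = 6961 g.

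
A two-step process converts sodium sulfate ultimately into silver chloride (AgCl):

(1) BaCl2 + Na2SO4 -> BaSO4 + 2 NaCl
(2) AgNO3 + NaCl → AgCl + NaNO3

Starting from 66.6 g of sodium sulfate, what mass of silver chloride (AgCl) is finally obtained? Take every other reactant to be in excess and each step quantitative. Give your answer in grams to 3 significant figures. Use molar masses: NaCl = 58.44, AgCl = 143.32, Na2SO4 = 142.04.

n(Na2SO4) = 66.60 / 142.04 = 0.4689 mol.
Step 1 gives a 1:2 ratio of Na2SO4 to NaCl, so n(NaCl) = 0.9378 mol.
In step 2 the NaCl:AgCl ratio is 1:1, so n(AgCl) = 0.9378 mol.
Mass of AgCl = 0.9378 × 143.32 = 134.4 g.

134 g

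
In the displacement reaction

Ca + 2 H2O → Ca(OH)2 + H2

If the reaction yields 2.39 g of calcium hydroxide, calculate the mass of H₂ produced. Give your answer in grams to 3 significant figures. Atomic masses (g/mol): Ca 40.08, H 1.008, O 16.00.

0.0650 g

M(Ca(OH)2) = 40.08 + 2(16.00) + 2(1.008) = 74.096 g/mol.
M(H2) = 2(1.008) = 2.016 g/mol.
n(Ca(OH)2) = 2.390 g / 74.096 g/mol = 0.03226 mol.
From the equation the Ca(OH)2:H2 mole ratio is 1:1, so n(H2) = 0.03226 × 1/1 = 0.03226 mol.
Mass of H2 = 0.03226 mol × 2.016 g/mol = 0.06503 g.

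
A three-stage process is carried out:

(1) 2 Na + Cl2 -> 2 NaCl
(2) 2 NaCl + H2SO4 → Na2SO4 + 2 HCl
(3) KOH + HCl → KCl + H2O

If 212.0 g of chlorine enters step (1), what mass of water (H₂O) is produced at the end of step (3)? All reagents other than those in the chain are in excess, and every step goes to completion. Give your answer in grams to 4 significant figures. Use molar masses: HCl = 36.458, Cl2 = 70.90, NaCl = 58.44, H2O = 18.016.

n(Cl2) = 212.0 / 70.90 = 2.9901 mol.
Reaction (1): Cl2→NaCl ratio 1:2 ⇒ n(NaCl) = 5.9803 mol.
Reaction (2): NaCl→HCl ratio 2:2 ⇒ n(HCl) = 5.9803 mol.
Reaction (3): HCl→H2O ratio 1:1 ⇒ n(H2O) = 5.9803 mol.
Mass of H2O = 5.9803 × 18.016 = 107.74 g.

107.7 g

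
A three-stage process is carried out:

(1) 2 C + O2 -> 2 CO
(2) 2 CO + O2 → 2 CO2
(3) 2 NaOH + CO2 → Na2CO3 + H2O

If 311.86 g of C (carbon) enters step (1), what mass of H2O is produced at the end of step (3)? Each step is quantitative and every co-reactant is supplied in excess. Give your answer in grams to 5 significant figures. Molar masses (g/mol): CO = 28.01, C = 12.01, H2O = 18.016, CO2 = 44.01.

n(C) = 311.86 / 12.01 = 25.9667 mol.
Reaction (1): C→CO ratio 2:2 ⇒ n(CO) = 25.9667 mol.
Reaction (2): CO→CO2 ratio 2:2 ⇒ n(CO2) = 25.9667 mol.
Reaction (3): CO2→H2O ratio 1:1 ⇒ n(H2O) = 25.9667 mol.
Mass of H2O = 25.9667 × 18.016 = 467.816 g.

467.82 g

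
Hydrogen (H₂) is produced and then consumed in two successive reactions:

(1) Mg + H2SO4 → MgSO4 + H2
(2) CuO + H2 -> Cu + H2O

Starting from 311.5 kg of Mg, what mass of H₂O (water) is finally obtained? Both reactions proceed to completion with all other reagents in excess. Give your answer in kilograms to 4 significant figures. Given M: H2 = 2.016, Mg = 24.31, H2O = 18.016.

311.5 kg = 311500 g.
n(Mg) = 311500 / 24.31 = 12814 mol.
Step 1 gives a 1:1 ratio of Mg to H2, so n(H2) = 12814 mol.
In step 2 the H2:H2O ratio is 1:1, so n(H2O) = 12814 mol.
Mass of H2O = 12814 × 18.016 = 230850 g = 230.9 kg.

230.9 kg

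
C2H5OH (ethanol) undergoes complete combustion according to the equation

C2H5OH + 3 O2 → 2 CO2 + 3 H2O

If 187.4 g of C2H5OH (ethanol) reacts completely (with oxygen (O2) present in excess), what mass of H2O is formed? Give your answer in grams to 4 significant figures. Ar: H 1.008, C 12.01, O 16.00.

M(C2H5OH) = 2(12.01) + 6(1.008) + 16.00 = 46.068 g/mol.
M(H2O) = 2(1.008) + 16.00 = 18.016 g/mol.
n(C2H5OH) = 187.40 g / 46.068 g/mol = 4.0679 mol.
From the equation the C2H5OH:H2O mole ratio is 1:3, so n(H2O) = 4.0679 × 3/1 = 12.204 mol.
Mass of H2O = 12.204 mol × 18.016 g/mol = 219.86 g.

219.9 g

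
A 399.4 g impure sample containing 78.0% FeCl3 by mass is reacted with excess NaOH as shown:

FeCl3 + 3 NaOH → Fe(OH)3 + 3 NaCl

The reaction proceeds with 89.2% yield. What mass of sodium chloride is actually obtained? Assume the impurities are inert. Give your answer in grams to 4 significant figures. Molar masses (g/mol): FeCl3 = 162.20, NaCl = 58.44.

Pure FeCl3 available = 399.4 g × 0.780 = 311.53 g.
n(FeCl3) = 311.53 g / 162.20 g/mol = 1.9207 mol.
From the equation the FeCl3:NaCl mole ratio is 1:3, so n(NaCl) = 1.9207 × 3/1 = 5.7620 mol.
Mass of NaCl = 5.7620 mol × 58.44 g/mol = 336.73 g.
Actual mass collected = 336.73 g × 0.892 = 300.36 g.

300.4 g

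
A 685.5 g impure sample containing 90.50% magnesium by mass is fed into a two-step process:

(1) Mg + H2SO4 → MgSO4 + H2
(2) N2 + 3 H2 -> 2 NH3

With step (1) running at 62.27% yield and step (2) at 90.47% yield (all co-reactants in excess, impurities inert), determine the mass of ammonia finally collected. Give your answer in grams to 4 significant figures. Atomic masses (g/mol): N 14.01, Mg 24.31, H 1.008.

163.3 g

Pure Mg = 685.5 × 0.9050 = 620.38 g.
M(Mg) = 24.31 g/mol.
M(NH3) = 14.01 + 3(1.008) = 17.034 g/mol.
n(Mg) = 620.38 / 24.31 = 25.519 mol.
Step 1 (Mg:H2 = 1:1): theoretical n(H2) = 25.519 mol; at 62.27% yield, n(H2) = 15.891 mol.
Step 2 (H2:NH3 = 3:2): theoretical n(NH3) = 10.594 mol, so theoretical mass = 10.594 × 17.034 = 180.46 g.
At 90.47% yield, actual mass of NH3 = 180.46 × 0.9047 = 163.26 g.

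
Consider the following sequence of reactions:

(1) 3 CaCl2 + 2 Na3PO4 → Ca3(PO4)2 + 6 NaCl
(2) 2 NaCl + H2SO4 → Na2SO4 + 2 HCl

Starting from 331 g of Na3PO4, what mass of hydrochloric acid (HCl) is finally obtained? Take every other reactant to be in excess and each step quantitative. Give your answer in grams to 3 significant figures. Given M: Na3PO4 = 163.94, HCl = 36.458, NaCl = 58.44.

221 g

n(Na3PO4) = 331.0 / 163.94 = 2.019 mol.
Step 1 gives a 2:6 ratio of Na3PO4 to NaCl, so n(NaCl) = 6.057 mol.
In step 2 the NaCl:HCl ratio is 2:2, so n(HCl) = 6.057 mol.
Mass of HCl = 6.057 × 36.458 = 220.8 g.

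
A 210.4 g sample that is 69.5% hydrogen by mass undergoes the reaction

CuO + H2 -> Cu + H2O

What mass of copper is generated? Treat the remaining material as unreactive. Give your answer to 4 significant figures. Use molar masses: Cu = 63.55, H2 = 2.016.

Mass of pure H2 = 210.4 g × 0.695 = 146.23 g.
n(H2) = 146.23 g / 2.016 g/mol = 72.534 mol.
From the equation the H2:Cu mole ratio is 1:1, so n(Cu) = 72.534 × 1/1 = 72.534 mol.
Mass of Cu = 72.534 mol × 63.55 g/mol = 4609.5 g.

4610 g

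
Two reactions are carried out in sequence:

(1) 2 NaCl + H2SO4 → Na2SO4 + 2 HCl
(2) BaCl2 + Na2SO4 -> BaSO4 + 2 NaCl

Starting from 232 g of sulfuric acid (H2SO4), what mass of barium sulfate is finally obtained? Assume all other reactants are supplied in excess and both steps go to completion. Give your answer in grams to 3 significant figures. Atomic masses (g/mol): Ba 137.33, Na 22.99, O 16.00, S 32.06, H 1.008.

552 g

M(H2SO4) = 2(1.008) + 32.06 + 4(16.00) = 98.076 g/mol.
M(BaSO4) = 137.33 + 32.06 + 4(16.00) = 233.39 g/mol.
n(H2SO4) = 232.0 / 98.076 = 2.366 mol.
Step 1 gives a 1:1 ratio of H2SO4 to Na2SO4, so n(Na2SO4) = 2.366 mol.
In step 2 the Na2SO4:BaSO4 ratio is 1:1, so n(BaSO4) = 2.366 mol.
Mass of BaSO4 = 2.366 × 233.39 = 552.1 g.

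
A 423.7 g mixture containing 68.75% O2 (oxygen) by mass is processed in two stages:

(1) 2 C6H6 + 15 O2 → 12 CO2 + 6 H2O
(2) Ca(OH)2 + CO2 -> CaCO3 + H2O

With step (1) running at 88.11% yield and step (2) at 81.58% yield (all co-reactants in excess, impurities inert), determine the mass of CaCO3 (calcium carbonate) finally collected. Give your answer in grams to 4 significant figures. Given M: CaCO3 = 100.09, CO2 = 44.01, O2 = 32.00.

Pure O2 = 423.7 × 0.6875 = 291.29 g.
n(O2) = 291.29 / 32.00 = 9.1029 mol.
Step 1 (O2:CO2 = 15:12): theoretical n(CO2) = 7.2823 mol; at 88.11% yield, n(CO2) = 6.4165 mol.
Step 2 (CO2:CaCO3 = 1:1): theoretical n(CaCO3) = 6.4165 mol, so theoretical mass = 6.4165 × 100.09 = 642.22 g.
At 81.58% yield, actual mass of CaCO3 = 642.22 × 0.8158 = 523.93 g.

523.9 g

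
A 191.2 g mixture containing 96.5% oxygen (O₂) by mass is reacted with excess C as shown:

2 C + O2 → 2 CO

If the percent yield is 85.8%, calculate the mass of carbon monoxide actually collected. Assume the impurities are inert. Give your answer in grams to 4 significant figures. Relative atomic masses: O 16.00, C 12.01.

Pure O2 available = 191.2 g × 0.965 = 184.51 g.
M(O2) = 2(16.00) = 32.00 g/mol.
M(CO) = 12.01 + 16.00 = 28.01 g/mol.
n(O2) = 184.51 g / 32.00 g/mol = 5.7659 mol.
From the equation the O2:CO mole ratio is 1:2, so n(CO) = 5.7659 × 2/1 = 11.532 mol.
Mass of CO = 11.532 mol × 28.01 g/mol = 323.00 g.
Actual mass collected = 323.00 g × 0.858 = 277.14 g.

277.1 g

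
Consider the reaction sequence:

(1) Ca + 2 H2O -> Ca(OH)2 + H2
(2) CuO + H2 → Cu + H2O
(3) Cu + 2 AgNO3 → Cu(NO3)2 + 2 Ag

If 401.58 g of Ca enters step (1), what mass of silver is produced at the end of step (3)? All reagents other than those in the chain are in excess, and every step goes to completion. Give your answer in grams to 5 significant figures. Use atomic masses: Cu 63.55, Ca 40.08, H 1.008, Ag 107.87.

2161.6 g

M(Ca) = 40.08 g/mol.
M(Ag) = 107.87 g/mol.
n(Ca) = 401.58 / 40.08 = 10.0195 mol.
Reaction (1): Ca→H2 ratio 1:1 ⇒ n(H2) = 10.0195 mol.
Reaction (2): H2→Cu ratio 1:1 ⇒ n(Cu) = 10.0195 mol.
Reaction (3): Cu→Ag ratio 1:2 ⇒ n(Ag) = 20.0389 mol.
Mass of Ag = 20.0389 × 107.87 = 2161.60 g.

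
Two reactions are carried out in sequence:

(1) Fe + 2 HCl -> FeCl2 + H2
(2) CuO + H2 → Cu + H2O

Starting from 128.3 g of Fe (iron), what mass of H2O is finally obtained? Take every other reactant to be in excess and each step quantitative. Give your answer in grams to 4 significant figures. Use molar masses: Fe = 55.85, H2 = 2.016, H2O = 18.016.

41.39 g

n(Fe) = 128.30 / 55.85 = 2.2972 mol.
Step 1 gives a 1:1 ratio of Fe to H2, so n(H2) = 2.2972 mol.
In step 2 the H2:H2O ratio is 1:1, so n(H2O) = 2.2972 mol.
Mass of H2O = 2.2972 × 18.016 = 41.387 g.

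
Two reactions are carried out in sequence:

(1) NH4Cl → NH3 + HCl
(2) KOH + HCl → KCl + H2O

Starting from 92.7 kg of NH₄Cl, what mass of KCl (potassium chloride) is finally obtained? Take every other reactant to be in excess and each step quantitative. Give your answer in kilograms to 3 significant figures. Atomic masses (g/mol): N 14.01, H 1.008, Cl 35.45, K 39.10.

129 kg

M(NH4Cl) = 14.01 + 4(1.008) + 35.45 = 53.492 g/mol.
M(KCl) = 39.10 + 35.45 = 74.55 g/mol.
92.7 kg = 92700 g.
n(NH4Cl) = 92700 / 53.492 = 1733 mol.
Step 1 gives a 1:1 ratio of NH4Cl to HCl, so n(HCl) = 1733 mol.
In step 2 the HCl:KCl ratio is 1:1, so n(KCl) = 1733 mol.
Mass of KCl = 1733 × 74.55 = 129200 g = 129 kg.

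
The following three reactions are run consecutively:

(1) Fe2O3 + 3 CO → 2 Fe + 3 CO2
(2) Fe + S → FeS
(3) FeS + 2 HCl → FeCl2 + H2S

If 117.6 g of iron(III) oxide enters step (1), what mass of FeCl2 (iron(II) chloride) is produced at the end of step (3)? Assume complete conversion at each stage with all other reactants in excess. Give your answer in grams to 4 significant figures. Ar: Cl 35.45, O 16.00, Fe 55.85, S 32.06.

186.7 g

M(Fe2O3) = 2(55.85) + 3(16.00) = 159.70 g/mol.
M(FeCl2) = 55.85 + 2(35.45) = 126.75 g/mol.
n(Fe2O3) = 117.6 / 159.70 = 0.73638 mol.
Reaction (1): Fe2O3→Fe ratio 1:2 ⇒ n(Fe) = 1.4728 mol.
Reaction (2): Fe→FeS ratio 1:1 ⇒ n(FeS) = 1.4728 mol.
Reaction (3): FeS→FeCl2 ratio 1:1 ⇒ n(FeCl2) = 1.4728 mol.
Mass of FeCl2 = 1.4728 × 126.75 = 186.67 g.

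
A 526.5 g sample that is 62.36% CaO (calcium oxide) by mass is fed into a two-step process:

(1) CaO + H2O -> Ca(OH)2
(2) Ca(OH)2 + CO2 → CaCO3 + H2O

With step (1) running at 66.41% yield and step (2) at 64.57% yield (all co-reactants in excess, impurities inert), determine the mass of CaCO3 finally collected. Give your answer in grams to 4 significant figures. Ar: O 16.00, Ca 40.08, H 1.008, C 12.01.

Pure CaO = 526.5 × 0.6236 = 328.33 g.
M(CaO) = 40.08 + 16.00 = 56.08 g/mol.
M(CaCO3) = 40.08 + 12.01 + 3(16.00) = 100.09 g/mol.
n(CaO) = 328.33 / 56.08 = 5.8546 mol.
Step 1 (CaO:Ca(OH)2 = 1:1): theoretical n(Ca(OH)2) = 5.8546 mol; at 66.41% yield, n(Ca(OH)2) = 3.8880 mol.
Step 2 (Ca(OH)2:CaCO3 = 1:1): theoretical n(CaCO3) = 3.8880 mol, so theoretical mass = 3.8880 × 100.09 = 389.15 g.
At 64.57% yield, actual mass of CaCO3 = 389.15 × 0.6457 = 251.28 g.

251.3 g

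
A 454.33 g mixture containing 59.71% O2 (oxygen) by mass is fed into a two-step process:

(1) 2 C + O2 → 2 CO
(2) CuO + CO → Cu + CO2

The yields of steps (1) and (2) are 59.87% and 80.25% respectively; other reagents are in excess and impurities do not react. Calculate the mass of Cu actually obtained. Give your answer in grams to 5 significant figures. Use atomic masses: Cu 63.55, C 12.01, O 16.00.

517.69 g

Pure O2 = 454.33 × 0.5971 = 271.280 g.
M(O2) = 2(16.00) = 32.00 g/mol.
M(Cu) = 63.55 g/mol.
n(O2) = 271.280 / 32.00 = 8.47751 mol.
Step 1 (O2:CO = 1:2): theoretical n(CO) = 16.9550 mol; at 59.87% yield, n(CO) = 10.1510 mol.
Step 2 (CO:Cu = 1:1): theoretical n(Cu) = 10.1510 mol, so theoretical mass = 10.1510 × 63.55 = 645.094 g.
At 80.25% yield, actual mass of Cu = 645.094 × 0.8025 = 517.688 g.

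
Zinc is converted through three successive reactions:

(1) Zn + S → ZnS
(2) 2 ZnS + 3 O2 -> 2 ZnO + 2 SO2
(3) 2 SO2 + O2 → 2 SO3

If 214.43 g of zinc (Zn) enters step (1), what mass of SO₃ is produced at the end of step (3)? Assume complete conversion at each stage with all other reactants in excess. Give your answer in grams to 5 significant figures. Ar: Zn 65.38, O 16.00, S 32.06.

262.58 g

M(Zn) = 65.38 g/mol.
M(SO3) = 32.06 + 3(16.00) = 80.06 g/mol.
n(Zn) = 214.43 / 65.38 = 3.27975 mol.
Reaction (1): Zn→ZnS ratio 1:1 ⇒ n(ZnS) = 3.27975 mol.
Reaction (2): ZnS→SO2 ratio 2:2 ⇒ n(SO2) = 3.27975 mol.
Reaction (3): SO2→SO3 ratio 2:2 ⇒ n(SO3) = 3.27975 mol.
Mass of SO3 = 3.27975 × 80.06 = 262.577 g.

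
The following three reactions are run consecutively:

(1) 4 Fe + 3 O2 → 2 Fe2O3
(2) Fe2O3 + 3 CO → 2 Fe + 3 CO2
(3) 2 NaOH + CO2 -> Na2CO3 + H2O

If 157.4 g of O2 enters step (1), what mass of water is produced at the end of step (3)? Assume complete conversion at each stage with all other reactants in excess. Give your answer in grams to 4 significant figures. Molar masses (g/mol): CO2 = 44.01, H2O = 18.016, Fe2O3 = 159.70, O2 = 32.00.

n(O2) = 157.4 / 32.00 = 4.9188 mol.
Reaction (1): O2→Fe2O3 ratio 3:2 ⇒ n(Fe2O3) = 3.2792 mol.
Reaction (2): Fe2O3→CO2 ratio 1:3 ⇒ n(CO2) = 9.8375 mol.
Reaction (3): CO2→H2O ratio 1:1 ⇒ n(H2O) = 9.8375 mol.
Mass of H2O = 9.8375 × 18.016 = 177.23 g.

177.2 g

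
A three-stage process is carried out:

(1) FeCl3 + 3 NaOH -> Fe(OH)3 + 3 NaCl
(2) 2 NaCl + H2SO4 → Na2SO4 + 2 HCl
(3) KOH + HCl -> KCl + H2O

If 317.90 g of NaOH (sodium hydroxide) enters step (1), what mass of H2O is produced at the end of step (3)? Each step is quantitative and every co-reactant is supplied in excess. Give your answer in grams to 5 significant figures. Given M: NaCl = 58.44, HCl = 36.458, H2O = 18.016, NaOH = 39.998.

143.19 g

n(NaOH) = 317.90 / 39.998 = 7.94790 mol.
Reaction (1): NaOH→NaCl ratio 3:3 ⇒ n(NaCl) = 7.94790 mol.
Reaction (2): NaCl→HCl ratio 2:2 ⇒ n(HCl) = 7.94790 mol.
Reaction (3): HCl→H2O ratio 1:1 ⇒ n(H2O) = 7.94790 mol.
Mass of H2O = 7.94790 × 18.016 = 143.189 g.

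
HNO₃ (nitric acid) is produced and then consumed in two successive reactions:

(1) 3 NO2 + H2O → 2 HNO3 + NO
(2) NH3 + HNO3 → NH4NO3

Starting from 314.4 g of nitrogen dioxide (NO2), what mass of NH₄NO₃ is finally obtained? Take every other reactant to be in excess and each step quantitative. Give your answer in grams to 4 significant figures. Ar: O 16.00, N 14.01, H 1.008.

M(NO2) = 14.01 + 2(16.00) = 46.01 g/mol.
M(NH4NO3) = 2(14.01) + 4(1.008) + 3(16.00) = 80.052 g/mol.
n(NO2) = 314.40 / 46.01 = 6.8333 mol.
Step 1 gives a 3:2 ratio of NO2 to HNO3, so n(HNO3) = 4.5555 mol.
In step 2 the HNO3:NH4NO3 ratio is 1:1, so n(NH4NO3) = 4.5555 mol.
Mass of NH4NO3 = 4.5555 × 80.052 = 364.68 g.

364.7 g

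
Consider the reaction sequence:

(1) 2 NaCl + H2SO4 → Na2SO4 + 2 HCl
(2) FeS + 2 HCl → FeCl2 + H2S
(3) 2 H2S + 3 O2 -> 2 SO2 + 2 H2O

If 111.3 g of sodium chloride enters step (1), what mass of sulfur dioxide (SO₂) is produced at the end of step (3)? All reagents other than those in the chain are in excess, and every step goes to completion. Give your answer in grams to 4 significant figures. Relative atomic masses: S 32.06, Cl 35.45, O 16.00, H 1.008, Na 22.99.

61.00 g

M(NaCl) = 22.99 + 35.45 = 58.44 g/mol.
M(SO2) = 32.06 + 2(16.00) = 64.06 g/mol.
n(NaCl) = 111.3 / 58.44 = 1.9045 mol.
Reaction (1): NaCl→HCl ratio 2:2 ⇒ n(HCl) = 1.9045 mol.
Reaction (2): HCl→H2S ratio 2:1 ⇒ n(H2S) = 0.95226 mol.
Reaction (3): H2S→SO2 ratio 2:2 ⇒ n(SO2) = 0.95226 mol.
Mass of SO2 = 0.95226 × 64.06 = 61.002 g.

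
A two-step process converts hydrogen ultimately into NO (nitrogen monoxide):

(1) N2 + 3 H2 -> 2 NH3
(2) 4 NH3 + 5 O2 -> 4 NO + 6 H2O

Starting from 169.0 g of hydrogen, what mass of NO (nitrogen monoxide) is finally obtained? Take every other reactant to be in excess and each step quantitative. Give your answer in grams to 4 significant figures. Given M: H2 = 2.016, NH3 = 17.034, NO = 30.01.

n(H2) = 169.00 / 2.016 = 83.829 mol.
Step 1 gives a 3:2 ratio of H2 to NH3, so n(NH3) = 55.886 mol.
In step 2 the NH3:NO ratio is 4:4, so n(NO) = 55.886 mol.
Mass of NO = 55.886 × 30.01 = 1677.1 g.

1677 g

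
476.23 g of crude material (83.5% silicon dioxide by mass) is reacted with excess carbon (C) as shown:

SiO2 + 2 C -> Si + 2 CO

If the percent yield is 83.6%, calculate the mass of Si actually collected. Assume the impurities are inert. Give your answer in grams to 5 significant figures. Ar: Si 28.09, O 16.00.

Pure SiO2 available = 476.23 g × 0.835 = 397.652 g.
M(SiO2) = 28.09 + 2(16.00) = 60.09 g/mol.
M(Si) = 28.09 g/mol.
n(SiO2) = 397.652 g / 60.09 g/mol = 6.61761 mol.
From the equation the SiO2:Si mole ratio is 1:1, so n(Si) = 6.61761 × 1/1 = 6.61761 mol.
Mass of Si = 6.61761 mol × 28.09 g/mol = 185.889 g.
Actual mass collected = 185.889 g × 0.836 = 155.403 g.

155.40 g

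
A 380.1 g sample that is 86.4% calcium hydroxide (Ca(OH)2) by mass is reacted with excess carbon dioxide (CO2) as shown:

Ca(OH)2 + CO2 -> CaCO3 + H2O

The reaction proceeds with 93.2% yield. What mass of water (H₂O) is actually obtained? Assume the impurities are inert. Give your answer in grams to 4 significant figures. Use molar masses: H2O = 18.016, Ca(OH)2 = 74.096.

Pure Ca(OH)2 available = 380.1 g × 0.864 = 328.41 g.
n(Ca(OH)2) = 328.41 g / 74.096 g/mol = 4.4322 mol.
From the equation the Ca(OH)2:H2O mole ratio is 1:1, so n(H2O) = 4.4322 × 1/1 = 4.4322 mol.
Mass of H2O = 4.4322 mol × 18.016 g/mol = 79.850 g.
Actual mass collected = 79.850 g × 0.932 = 74.420 g.

74.42 g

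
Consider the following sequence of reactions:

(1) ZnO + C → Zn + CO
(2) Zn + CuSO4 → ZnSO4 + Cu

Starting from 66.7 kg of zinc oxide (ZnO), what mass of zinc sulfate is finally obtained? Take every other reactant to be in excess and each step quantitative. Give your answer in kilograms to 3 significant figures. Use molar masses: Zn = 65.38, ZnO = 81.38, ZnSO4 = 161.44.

66.7 kg = 66700 g.
n(ZnO) = 66700 / 81.38 = 819.6 mol.
Step 1 gives a 1:1 ratio of ZnO to Zn, so n(Zn) = 819.6 mol.
In step 2 the Zn:ZnSO4 ratio is 1:1, so n(ZnSO4) = 819.6 mol.
Mass of ZnSO4 = 819.6 × 161.44 = 132300 g = 132 kg.

132 kg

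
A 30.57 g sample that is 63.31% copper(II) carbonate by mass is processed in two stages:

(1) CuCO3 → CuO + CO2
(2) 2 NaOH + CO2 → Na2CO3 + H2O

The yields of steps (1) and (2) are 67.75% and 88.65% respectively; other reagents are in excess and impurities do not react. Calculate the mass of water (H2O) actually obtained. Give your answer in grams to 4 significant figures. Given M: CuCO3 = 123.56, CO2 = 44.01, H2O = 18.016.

Pure CuCO3 = 30.57 × 0.6331 = 19.354 g.
n(CuCO3) = 19.354 / 123.56 = 0.15664 mol.
Step 1 (CuCO3:CO2 = 1:1): theoretical n(CO2) = 0.15664 mol; at 67.75% yield, n(CO2) = 0.10612 mol.
Step 2 (CO2:H2O = 1:1): theoretical n(H2O) = 0.10612 mol, so theoretical mass = 0.10612 × 18.016 = 1.9119 g.
At 88.65% yield, actual mass of H2O = 1.9119 × 0.8865 = 1.6949 g.

1.695 g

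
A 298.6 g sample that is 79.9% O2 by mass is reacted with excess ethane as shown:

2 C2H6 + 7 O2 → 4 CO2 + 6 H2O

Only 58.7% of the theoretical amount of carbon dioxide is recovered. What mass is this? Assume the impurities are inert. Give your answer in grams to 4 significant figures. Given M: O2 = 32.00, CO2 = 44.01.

110.1 g

Pure O2 available = 298.6 g × 0.799 = 238.58 g.
n(O2) = 238.58 g / 32.00 g/mol = 7.4557 mol.
From the equation the O2:CO2 mole ratio is 7:4, so n(CO2) = 7.4557 × 4/7 = 4.2604 mol.
Mass of CO2 = 4.2604 mol × 44.01 g/mol = 187.50 g.
Actual mass collected = 187.50 g × 0.587 = 110.06 g.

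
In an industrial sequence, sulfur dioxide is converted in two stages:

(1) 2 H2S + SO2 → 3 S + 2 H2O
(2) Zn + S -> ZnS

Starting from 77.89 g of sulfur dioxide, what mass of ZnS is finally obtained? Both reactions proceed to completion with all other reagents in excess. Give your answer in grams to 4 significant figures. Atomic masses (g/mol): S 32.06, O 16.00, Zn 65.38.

M(SO2) = 32.06 + 2(16.00) = 64.06 g/mol.
M(ZnS) = 65.38 + 32.06 = 97.44 g/mol.
n(SO2) = 77.890 / 64.06 = 1.2159 mol.
Step 1 gives a 1:3 ratio of SO2 to S, so n(S) = 3.6477 mol.
In step 2 the S:ZnS ratio is 1:1, so n(ZnS) = 3.6477 mol.
Mass of ZnS = 3.6477 × 97.44 = 355.43 g.

355.4 g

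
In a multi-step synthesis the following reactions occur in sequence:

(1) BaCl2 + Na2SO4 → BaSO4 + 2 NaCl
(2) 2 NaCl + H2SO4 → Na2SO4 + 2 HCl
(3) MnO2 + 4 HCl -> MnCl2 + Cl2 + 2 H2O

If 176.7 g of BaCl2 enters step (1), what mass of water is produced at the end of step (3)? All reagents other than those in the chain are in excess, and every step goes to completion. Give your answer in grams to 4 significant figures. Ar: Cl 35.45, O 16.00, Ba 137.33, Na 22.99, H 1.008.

M(BaCl2) = 137.33 + 2(35.45) = 208.23 g/mol.
M(H2O) = 2(1.008) + 16.00 = 18.016 g/mol.
n(BaCl2) = 176.7 / 208.23 = 0.84858 mol.
Reaction (1): BaCl2→NaCl ratio 1:2 ⇒ n(NaCl) = 1.6972 mol.
Reaction (2): NaCl→HCl ratio 2:2 ⇒ n(HCl) = 1.6972 mol.
Reaction (3): HCl→H2O ratio 4:2 ⇒ n(H2O) = 0.84858 mol.
Mass of H2O = 0.84858 × 18.016 = 15.288 g.

15.29 g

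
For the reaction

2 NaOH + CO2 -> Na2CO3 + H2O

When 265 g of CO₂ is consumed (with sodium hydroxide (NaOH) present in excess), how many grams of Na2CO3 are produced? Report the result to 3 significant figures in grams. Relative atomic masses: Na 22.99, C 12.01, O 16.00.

638 g

M(CO2) = 12.01 + 2(16.00) = 44.01 g/mol.
M(Na2CO3) = 2(22.99) + 12.01 + 3(16.00) = 105.99 g/mol.
n(CO2) = 265.0 g / 44.01 g/mol = 6.021 mol.
From the equation the CO2:Na2CO3 mole ratio is 1:1, so n(Na2CO3) = 6.021 × 1/1 = 6.021 mol.
Mass of Na2CO3 = 6.021 mol × 105.99 g/mol = 638.2 g.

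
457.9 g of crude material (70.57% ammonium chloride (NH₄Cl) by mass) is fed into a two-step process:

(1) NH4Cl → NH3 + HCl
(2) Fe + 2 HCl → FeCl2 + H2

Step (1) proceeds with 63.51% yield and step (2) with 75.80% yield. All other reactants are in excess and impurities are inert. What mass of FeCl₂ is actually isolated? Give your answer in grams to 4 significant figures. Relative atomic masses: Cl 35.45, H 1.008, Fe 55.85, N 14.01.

184.3 g

Pure NH4Cl = 457.9 × 0.7057 = 323.14 g.
M(NH4Cl) = 14.01 + 4(1.008) + 35.45 = 53.492 g/mol.
M(FeCl2) = 55.85 + 2(35.45) = 126.75 g/mol.
n(NH4Cl) = 323.14 / 53.492 = 6.0409 mol.
Step 1 (NH4Cl:HCl = 1:1): theoretical n(HCl) = 6.0409 mol; at 63.51% yield, n(HCl) = 3.8366 mol.
Step 2 (HCl:FeCl2 = 2:1): theoretical n(FeCl2) = 1.9183 mol, so theoretical mass = 1.9183 × 126.75 = 243.14 g.
At 75.80% yield, actual mass of FeCl2 = 243.14 × 0.7580 = 184.30 g.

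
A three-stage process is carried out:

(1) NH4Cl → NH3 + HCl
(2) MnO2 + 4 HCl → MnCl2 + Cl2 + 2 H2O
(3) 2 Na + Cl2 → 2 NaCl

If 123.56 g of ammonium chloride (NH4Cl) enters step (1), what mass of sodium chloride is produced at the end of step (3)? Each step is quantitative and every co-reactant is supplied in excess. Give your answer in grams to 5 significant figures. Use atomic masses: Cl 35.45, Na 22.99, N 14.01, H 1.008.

M(NH4Cl) = 14.01 + 4(1.008) + 35.45 = 53.492 g/mol.
M(NaCl) = 22.99 + 35.45 = 58.44 g/mol.
n(NH4Cl) = 123.56 / 53.492 = 2.30988 mol.
Reaction (1): NH4Cl→HCl ratio 1:1 ⇒ n(HCl) = 2.30988 mol.
Reaction (2): HCl→Cl2 ratio 4:1 ⇒ n(Cl2) = 0.577470 mol.
Reaction (3): Cl2→NaCl ratio 1:2 ⇒ n(NaCl) = 1.15494 mol.
Mass of NaCl = 1.15494 × 58.44 = 67.4946 g.

67.495 g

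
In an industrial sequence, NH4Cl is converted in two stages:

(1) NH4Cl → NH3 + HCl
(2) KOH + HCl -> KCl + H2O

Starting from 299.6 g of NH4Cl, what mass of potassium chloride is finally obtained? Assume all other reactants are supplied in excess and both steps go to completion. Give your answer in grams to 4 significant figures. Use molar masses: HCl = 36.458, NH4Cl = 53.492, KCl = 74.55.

n(NH4Cl) = 299.60 / 53.492 = 5.6008 mol.
Step 1 gives a 1:1 ratio of NH4Cl to HCl, so n(HCl) = 5.6008 mol.
In step 2 the HCl:KCl ratio is 1:1, so n(KCl) = 5.6008 mol.
Mass of KCl = 5.6008 × 74.55 = 417.54 g.

417.5 g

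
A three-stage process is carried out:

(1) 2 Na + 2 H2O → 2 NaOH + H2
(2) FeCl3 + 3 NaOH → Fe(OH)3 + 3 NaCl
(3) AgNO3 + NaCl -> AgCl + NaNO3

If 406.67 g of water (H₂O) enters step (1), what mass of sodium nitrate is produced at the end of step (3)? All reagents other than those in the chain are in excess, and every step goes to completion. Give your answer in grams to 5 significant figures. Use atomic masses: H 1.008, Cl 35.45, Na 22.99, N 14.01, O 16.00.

1918.7 g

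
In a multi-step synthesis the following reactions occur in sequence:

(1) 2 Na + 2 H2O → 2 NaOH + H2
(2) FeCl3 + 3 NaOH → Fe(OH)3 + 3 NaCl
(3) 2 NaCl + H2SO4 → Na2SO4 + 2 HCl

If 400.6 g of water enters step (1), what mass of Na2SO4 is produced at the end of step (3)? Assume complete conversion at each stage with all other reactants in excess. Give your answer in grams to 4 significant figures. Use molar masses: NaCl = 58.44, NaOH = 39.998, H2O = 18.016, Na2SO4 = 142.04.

n(H2O) = 400.6 / 18.016 = 22.236 mol.
Reaction (1): H2O→NaOH ratio 2:2 ⇒ n(NaOH) = 22.236 mol.
Reaction (2): NaOH→NaCl ratio 3:3 ⇒ n(NaCl) = 22.236 mol.
Reaction (3): NaCl→Na2SO4 ratio 2:1 ⇒ n(Na2SO4) = 11.118 mol.
Mass of Na2SO4 = 11.118 × 142.04 = 1579.2 g.

1579 g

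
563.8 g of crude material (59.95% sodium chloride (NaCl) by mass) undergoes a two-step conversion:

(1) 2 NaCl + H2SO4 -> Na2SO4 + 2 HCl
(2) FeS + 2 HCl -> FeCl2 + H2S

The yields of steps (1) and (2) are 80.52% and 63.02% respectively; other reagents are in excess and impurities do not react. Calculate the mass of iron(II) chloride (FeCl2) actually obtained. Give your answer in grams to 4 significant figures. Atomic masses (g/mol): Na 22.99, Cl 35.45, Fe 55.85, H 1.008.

Pure NaCl = 563.8 × 0.5995 = 338.00 g.
M(NaCl) = 22.99 + 35.45 = 58.44 g/mol.
M(FeCl2) = 55.85 + 2(35.45) = 126.75 g/mol.
n(NaCl) = 338.00 / 58.44 = 5.7837 mol.
Step 1 (NaCl:HCl = 2:2): theoretical n(HCl) = 5.7837 mol; at 80.52% yield, n(HCl) = 4.6570 mol.
Step 2 (HCl:FeCl2 = 2:1): theoretical n(FeCl2) = 2.3285 mol, so theoretical mass = 2.3285 × 126.75 = 295.14 g.
At 63.02% yield, actual mass of FeCl2 = 295.14 × 0.6302 = 186.00 g.

186.0 g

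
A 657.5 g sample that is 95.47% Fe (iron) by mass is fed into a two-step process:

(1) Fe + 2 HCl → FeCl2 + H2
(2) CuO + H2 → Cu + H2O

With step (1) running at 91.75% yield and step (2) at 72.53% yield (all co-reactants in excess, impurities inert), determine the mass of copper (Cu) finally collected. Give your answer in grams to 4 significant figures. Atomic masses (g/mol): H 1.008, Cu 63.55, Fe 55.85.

475.3 g

Pure Fe = 657.5 × 0.9547 = 627.72 g.
M(Fe) = 55.85 g/mol.
M(Cu) = 63.55 g/mol.
n(Fe) = 627.72 / 55.85 = 11.239 mol.
Step 1 (Fe:H2 = 1:1): theoretical n(H2) = 11.239 mol; at 91.75% yield, n(H2) = 10.312 mol.
Step 2 (H2:Cu = 1:1): theoretical n(Cu) = 10.312 mol, so theoretical mass = 10.312 × 63.55 = 655.33 g.
At 72.53% yield, actual mass of Cu = 655.33 × 0.7253 = 475.31 g.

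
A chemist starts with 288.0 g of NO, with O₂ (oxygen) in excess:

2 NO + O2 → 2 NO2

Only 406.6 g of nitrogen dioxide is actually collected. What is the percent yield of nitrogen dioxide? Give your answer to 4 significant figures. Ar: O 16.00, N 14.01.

92.08 %

M(NO) = 14.01 + 16.00 = 30.01 g/mol.
M(NO2) = 14.01 + 2(16.00) = 46.01 g/mol.
n(NO) = 288.00 g / 30.01 g/mol = 9.5968 mol.
From the equation the NO:NO2 mole ratio is 2:2, so n(NO2) = 9.5968 × 2/2 = 9.5968 mol.
Mass of NO2 = 9.5968 mol × 46.01 g/mol = 441.55 g.
This is the theoretical yield. Percent yield = 406.6 g / 441.55 g × 100% = 92.085%.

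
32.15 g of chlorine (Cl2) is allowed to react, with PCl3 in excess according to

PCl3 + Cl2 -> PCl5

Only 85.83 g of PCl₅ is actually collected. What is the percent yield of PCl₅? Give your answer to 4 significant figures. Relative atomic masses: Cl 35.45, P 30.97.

90.90 %

M(Cl2) = 2(35.45) = 70.90 g/mol.
M(PCl5) = 30.97 + 5(35.45) = 208.22 g/mol.
n(Cl2) = 32.150 g / 70.90 g/mol = 0.45346 mol.
From the equation the Cl2:PCl5 mole ratio is 1:1, so n(PCl5) = 0.45346 × 1/1 = 0.45346 mol.
Mass of PCl5 = 0.45346 mol × 208.22 g/mol = 94.419 g.
This is the theoretical yield. Percent yield = 85.83 g / 94.419 g × 100% = 90.904%.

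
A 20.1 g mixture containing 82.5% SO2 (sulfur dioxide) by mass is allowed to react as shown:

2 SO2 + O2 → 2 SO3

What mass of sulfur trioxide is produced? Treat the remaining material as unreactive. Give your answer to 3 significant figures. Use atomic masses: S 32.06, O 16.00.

Mass of pure SO2 = 20.1 g × 0.825 = 16.58 g.
M(SO2) = 32.06 + 2(16.00) = 64.06 g/mol.
M(SO3) = 32.06 + 3(16.00) = 80.06 g/mol.
n(SO2) = 16.58 g / 64.06 g/mol = 0.2589 mol.
From the equation the SO2:SO3 mole ratio is 2:2, so n(SO3) = 0.2589 × 2/2 = 0.2589 mol.
Mass of SO3 = 0.2589 mol × 80.06 g/mol = 20.72 g.

20.7 g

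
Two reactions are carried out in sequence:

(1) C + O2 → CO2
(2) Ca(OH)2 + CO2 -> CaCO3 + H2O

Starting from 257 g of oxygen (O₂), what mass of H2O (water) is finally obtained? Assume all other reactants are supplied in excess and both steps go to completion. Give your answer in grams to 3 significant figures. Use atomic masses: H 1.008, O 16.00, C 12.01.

145 g

M(O2) = 2(16.00) = 32.00 g/mol.
M(H2O) = 2(1.008) + 16.00 = 18.016 g/mol.
n(O2) = 257.0 / 32.00 = 8.031 mol.
Step 1 gives a 1:1 ratio of O2 to CO2, so n(CO2) = 8.031 mol.
In step 2 the CO2:H2O ratio is 1:1, so n(H2O) = 8.031 mol.
Mass of H2O = 8.031 × 18.016 = 144.7 g.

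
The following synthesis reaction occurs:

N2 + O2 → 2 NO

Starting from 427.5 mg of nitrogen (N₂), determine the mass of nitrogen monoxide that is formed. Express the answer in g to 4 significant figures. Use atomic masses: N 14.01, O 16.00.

0.9157 g

M(N2) = 2(14.01) = 28.02 g/mol.
M(NO) = 14.01 + 16.00 = 30.01 g/mol.
Convert: 427.5 mg = 0.42750 g.
n(N2) = 0.42750 g / 28.02 g/mol = 0.015257 mol.
From the equation the N2:NO mole ratio is 1:2, so n(NO) = 0.015257 × 2/1 = 0.030514 mol.
Mass of NO = 0.030514 mol × 30.01 g/mol = 0.91572 g.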